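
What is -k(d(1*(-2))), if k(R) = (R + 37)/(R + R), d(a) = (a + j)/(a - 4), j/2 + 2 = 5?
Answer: 109/4 ≈ 27.250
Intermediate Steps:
j = 6 (j = -4 + 2*5 = -4 + 10 = 6)
d(a) = (6 + a)/(-4 + a) (d(a) = (a + 6)/(a - 4) = (6 + a)/(-4 + a))
k(R) = (37 + R)/(2*R) (k(R) = (37 + R)/((2*R)) = (37 + R)*(1/(2*R)) = (37 + R)/(2*R))
-k(d(1*(-2))) = -(37 + (6 + 1*(-2))/(-4 + 1*(-2)))/(2*((6 + 1*(-2))/(-4 + 1*(-2)))) = -(37 + (6 - 2)/(-4 - 2))/(2*((6 - 2)/(-4 - 2))) = -(37 + 4/(-6))/(2*(4/(-6))) = -(37 - ⅙*4)/(2*((-⅙*4))) = -(37 - ⅔)/(2*(-⅔)) = -(-3)*109/(2*2*3) = -1*(-109/4) = 109/4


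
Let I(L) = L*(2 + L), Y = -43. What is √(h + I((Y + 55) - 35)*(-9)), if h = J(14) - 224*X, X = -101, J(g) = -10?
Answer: √18267 ≈ 135.16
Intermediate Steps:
h = 22614 (h = -10 - 224*(-101) = -10 + 22624 = 22614)
√(h + I((Y + 55) - 35)*(-9)) = √(22614 + (((-43 + 55) - 35)*(2 + ((-43 + 55) - 35)))*(-9)) = √(22614 + ((12 - 35)*(2 + (12 - 35)))*(-9)) = √(22614 - 23*(2 - 23)*(-9)) = √(22614 - 23*(-21)*(-9)) = √(22614 + 483*(-9)) = √(22614 - 4347) = √18267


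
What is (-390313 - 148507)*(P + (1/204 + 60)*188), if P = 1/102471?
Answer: -3529530415966640/580669 ≈ -6.0784e+9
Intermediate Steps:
P = 1/102471 ≈ 9.7589e-6
(-390313 - 148507)*(P + (1/204 + 60)*188) = (-390313 - 148507)*(1/102471 + (1/204 + 60)*188) = -538820*(1/102471 + (1/204 + 60)*188) = -538820*(1/102471 + (12241/204)*188) = -538820*(1/102471 + 575327/51) = -538820*6550481452/580669 = -3529530415966640/580669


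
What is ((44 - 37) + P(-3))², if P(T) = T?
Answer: 16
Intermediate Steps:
((44 - 37) + P(-3))² = ((44 - 37) - 3)² = (7 - 3)² = 4² = 16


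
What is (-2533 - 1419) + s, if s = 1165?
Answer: -2787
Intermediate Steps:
(-2533 - 1419) + s = (-2533 - 1419) + 1165 = -3952 + 1165 = -2787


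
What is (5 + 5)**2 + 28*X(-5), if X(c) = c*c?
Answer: 800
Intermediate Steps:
X(c) = c**2
(5 + 5)**2 + 28*X(-5) = (5 + 5)**2 + 28*(-5)**2 = 10**2 + 28*25 = 100 + 700 = 800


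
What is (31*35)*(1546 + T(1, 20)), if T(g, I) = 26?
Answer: 1705620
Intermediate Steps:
(31*35)*(1546 + T(1, 20)) = (31*35)*(1546 + 26) = 1085*1572 = 1705620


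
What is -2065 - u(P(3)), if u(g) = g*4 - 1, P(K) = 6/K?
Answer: -2072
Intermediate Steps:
u(g) = -1 + 4*g (u(g) = 4*g - 1 = -1 + 4*g)
-2065 - u(P(3)) = -2065 - (-1 + 4*(6/3)) = -2065 - (-1 + 4*(6*(⅓))) = -2065 - (-1 + 4*2) = -2065 - (-1 + 8) = -2065 - 1*7 = -2065 - 7 = -2072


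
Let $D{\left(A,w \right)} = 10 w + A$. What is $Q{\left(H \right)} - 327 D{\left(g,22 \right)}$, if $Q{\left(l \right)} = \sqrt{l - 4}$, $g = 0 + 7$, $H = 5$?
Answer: $-74228$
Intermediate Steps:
$g = 7$
$D{\left(A,w \right)} = A + 10 w$
$Q{\left(l \right)} = \sqrt{-4 + l}$
$Q{\left(H \right)} - 327 D{\left(g,22 \right)} = \sqrt{-4 + 5} - 327 \left(7 + 10 \cdot 22\right) = \sqrt{1} - 327 \left(7 + 220\right) = 1 - 74229 = -74228$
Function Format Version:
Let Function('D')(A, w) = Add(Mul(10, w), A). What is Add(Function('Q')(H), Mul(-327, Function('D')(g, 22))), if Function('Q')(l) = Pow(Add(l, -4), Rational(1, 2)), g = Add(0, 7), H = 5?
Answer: -74228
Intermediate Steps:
g = 7
Function('D')(A, w) = Add(A, Mul(10, w))
Function('Q')(l) = Pow(Add(-4, l), Rational(1, 2))
Add(Function('Q')(H), Mul(-327, Function('D')(g, 22))) = Add(Pow(Add(-4, 5), Rational(1, 2)), Mul(-327, Add(7, Mul(10, 22)))) = Add(Pow(1, Rational(1, 2)), Mul(-327, Add(7, 220))) = Add(1, Mul(-327, 227)) = Add(1, -74229) = -74228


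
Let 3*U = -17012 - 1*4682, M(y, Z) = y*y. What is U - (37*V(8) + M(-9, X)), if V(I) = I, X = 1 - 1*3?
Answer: -22825/3 ≈ -7608.3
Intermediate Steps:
X = -2 (X = 1 - 3 = -2)
M(y, Z) = y**2
U = -21694/3 (U = (-17012 - 1*4682)/3 = (-17012 - 4682)/3 = (1/3)*(-21694) = -21694/3 ≈ -7231.3)
U - (37*V(8) + M(-9, X)) = -21694/3 - (37*8 + (-9)**2) = -21694/3 - (296 + 81) = -21694/3 - 1*377 = -21694/3 - 377 = -22825/3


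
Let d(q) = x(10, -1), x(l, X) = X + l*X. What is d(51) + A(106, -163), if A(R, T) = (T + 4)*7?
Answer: -1124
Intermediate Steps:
x(l, X) = X + X*l
d(q) = -11 (d(q) = -(1 + 10) = -1*11 = -11)
A(R, T) = 28 + 7*T (A(R, T) = (4 + T)*7 = 28 + 7*T)
d(51) + A(106, -163) = -11 + (28 + 7*(-163)) = -11 + (28 - 1141) = -11 - 1113 = -1124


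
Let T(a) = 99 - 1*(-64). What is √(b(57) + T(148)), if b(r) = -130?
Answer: √33 ≈ 5.7446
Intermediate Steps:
T(a) = 163 (T(a) = 99 + 64 = 163)
√(b(57) + T(148)) = √(-130 + 163) = √33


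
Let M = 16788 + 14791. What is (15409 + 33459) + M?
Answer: 80447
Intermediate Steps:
M = 31579
(15409 + 33459) + M = (15409 + 33459) + 31579 = 48868 + 31579 = 80447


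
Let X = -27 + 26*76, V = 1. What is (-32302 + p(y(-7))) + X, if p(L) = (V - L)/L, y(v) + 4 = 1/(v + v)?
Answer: -1730192/57 ≈ -30354.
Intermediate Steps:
X = 1949 (X = -27 + 1976 = 1949)
y(v) = -4 + 1/(2*v) (y(v) = -4 + 1/(v + v) = -4 + 1/(2*v))
p(L) = (1 - L)/L
(-32302 + p(y(-7))) + X = (-32302 + (1 - (-4 + (½)/(-7)))/(-4 + (½)/(-7))) + 1949 = (-32302 + (1 - (-4 + (½)*(-⅐)))/(-4 + (½)*(-⅐))) + 1949 = (-32302 + (1 - (-4 - 1/14))/(-4 - 1/14)) + 1949 = (-32302 + (1 - 1*(-57/14))/(-57/14)) + 1949 = (-32302 - 14*(1 + 57/14)/57) + 1949 = (-32302 - 14/57*71/14) + 1949 = (-32302 - 71/57) + 1949 = -1841285/57 + 1949 = -1730192/57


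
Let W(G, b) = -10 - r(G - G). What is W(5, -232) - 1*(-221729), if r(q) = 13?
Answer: 221706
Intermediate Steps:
W(G, b) = -23 (W(G, b) = -10 - 1*13 = -10 - 13 = -23)
W(5, -232) - 1*(-221729) = -23 - 1*(-221729) = -23 + 221729 = 221706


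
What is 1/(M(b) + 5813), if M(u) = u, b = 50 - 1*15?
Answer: 1/5848 ≈ 0.00017100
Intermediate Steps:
b = 35 (b = 50 - 15 = 35)
1/(M(b) + 5813) = 1/(35 + 5813) = 1/5848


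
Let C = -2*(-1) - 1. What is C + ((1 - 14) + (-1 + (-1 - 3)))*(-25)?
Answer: 451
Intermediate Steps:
C = 1 (C = 2 - 1 = 1)
C + ((1 - 14) + (-1 + (-1 - 3)))*(-25) = 1 + ((1 - 14) + (-1 + (-1 - 3)))*(-25) = 1 + (-13 + (-1 - 4))*(-25) = 1 + (-13 - 5)*(-25) = 1 - 18*(-25) = 1 + 450 = 451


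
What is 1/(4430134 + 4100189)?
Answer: 1/8530323 ≈ 1.1723e-7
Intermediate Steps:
1/(4430134 + 4100189) = 1/8530323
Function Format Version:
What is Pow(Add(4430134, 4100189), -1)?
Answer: Rational(1, 8530323) ≈ 1.1723e-7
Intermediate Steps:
Pow(Add(4430134, 4100189), -1) = Pow(8530323, -1) = Rational(1, 8530323)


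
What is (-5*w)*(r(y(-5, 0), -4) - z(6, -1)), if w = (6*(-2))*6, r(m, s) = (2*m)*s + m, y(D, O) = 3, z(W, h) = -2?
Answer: -6840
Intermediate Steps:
r(m, s) = m + 2*m*s (r(m, s) = 2*m*s + m = m + 2*m*s)
w = -72 (w = -12*6 = -72)
(-5*w)*(r(y(-5, 0), -4) - z(6, -1)) = (-5*(-72))*(3*(1 + 2*(-4)) - 1*(-2)) = 360*(3*(1 - 8) + 2) = 360*(3*(-7) + 2) = 360*(-21 + 2) = 360*(-19) = -6840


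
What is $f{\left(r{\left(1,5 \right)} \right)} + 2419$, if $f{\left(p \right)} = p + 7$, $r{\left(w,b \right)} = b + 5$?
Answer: $2436$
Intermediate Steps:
$r{\left(w,b \right)} = 5 + b$
$f{\left(p \right)} = 7 + p$
$f{\left(r{\left(1,5 \right)} \right)} + 2419 = \left(7 + \left(5 + 5\right)\right) + 2419 = \left(7 + 10\right) + 2419 = 17 + 2419 = 2436$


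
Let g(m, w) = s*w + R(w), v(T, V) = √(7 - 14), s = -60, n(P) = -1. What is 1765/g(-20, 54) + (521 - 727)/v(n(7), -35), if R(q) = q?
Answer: -1765/3186 + 206*I*√7/7 ≈ -0.55399 + 77.861*I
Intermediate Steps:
v(T, V) = I*√7 (v(T, V) = √(-7) = I*√7)
g(m, w) = -59*w (g(m, w) = -60*w + w = -59*w)
1765/g(-20, 54) + (521 - 727)/v(n(7), -35) = 1765/((-59*54)) + (521 - 727)/((I*√7)) = 1765/(-3186) - (-206)*I*√7/7 = 1765*(-1/3186) + 206*I*√7/7 = -1765/3186 + 206*I*√7/7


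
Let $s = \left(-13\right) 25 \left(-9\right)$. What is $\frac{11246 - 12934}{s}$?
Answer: $- \frac{1688}{2925} \approx -0.57709$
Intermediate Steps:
$s = 2925$ ($s = \left(-325\right) \left(-9\right) = 2925$)
$\frac{11246 - 12934}{s} = \frac{11246 - 12934}{2925} = \left(-1688\right) \frac{1}{2925} = - \frac{1688}{2925}$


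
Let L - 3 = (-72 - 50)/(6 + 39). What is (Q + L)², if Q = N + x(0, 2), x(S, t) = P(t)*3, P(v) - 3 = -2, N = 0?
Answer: 21904/2025 ≈ 10.817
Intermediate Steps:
P(v) = 1 (P(v) = 3 - 2 = 1)
x(S, t) = 3 (x(S, t) = 1*3 = 3)
L = 13/45 (L = 3 + (-72 - 50)/(6 + 39) = 3 - 122/45 = 13/45 ≈ 0.28889)
Q = 3 (Q = 0 + 3 = 3)
(Q + L)² = (3 + 13/45)² = (148/45)² = 21904/2025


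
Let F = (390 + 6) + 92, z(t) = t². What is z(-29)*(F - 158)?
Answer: 277530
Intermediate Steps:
F = 488 (F = 396 + 92 = 488)
z(-29)*(F - 158) = (-29)²*(488 - 158) = 841*330 = 277530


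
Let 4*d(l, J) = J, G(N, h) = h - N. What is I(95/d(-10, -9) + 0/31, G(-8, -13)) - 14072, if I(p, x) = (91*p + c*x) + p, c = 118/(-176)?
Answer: -14218849/792 ≈ -17953.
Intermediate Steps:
d(l, J) = J/4
c = -59/88 (c = 118*(-1/176) = -59/88 ≈ -0.67045)
I(p, x) = 92*p - 59*x/88 (I(p, x) = (91*p - 59*x/88) + p = 92*p - 59*x/88)
I(95/d(-10, -9) + 0/31, G(-8, -13)) - 14072 = (92*(95/(((1/4)*(-9))) + 0/31) - 59*(-13 - 1*(-8))/88) - 14072 = (92*(95/(-9/4) + 0*(1/31)) - 59*(-13 + 8)/88) - 14072 = (92*(95*(-4/9) + 0) - 59/88*(-5)) - 14072 = (92*(-380/9 + 0) + 295/88) - 14072 = (92*(-380/9) + 295/88) - 14072 = (-34960/9 + 295/88) - 14072 = -3073825/792 - 14072 = -14218849/792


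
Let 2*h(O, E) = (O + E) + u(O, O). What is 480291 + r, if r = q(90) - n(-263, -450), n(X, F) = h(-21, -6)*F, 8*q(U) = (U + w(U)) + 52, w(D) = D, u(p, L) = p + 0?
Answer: 469520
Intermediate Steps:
u(p, L) = p
h(O, E) = O + E/2 (h(O, E) = ((O + E) + O)/2 = ((E + O) + O)/2 = (E + 2*O)/2 = O + E/2)
q(U) = 13/2 + U/4 (q(U) = ((U + U) + 52)/8 = (2*U + 52)/8 = (52 + 2*U)/8 = 13/2 + U/4)
n(X, F) = -24*F (n(X, F) = (-21 + (1/2)*(-6))*F = (-21 - 3)*F = -24*F)
r = -10771 (r = (13/2 + (1/4)*90) - (-24)*(-450) = (13/2 + 45/2) - 1*10800 = 29 - 10800 = -10771)
480291 + r = 480291 - 10771 = 469520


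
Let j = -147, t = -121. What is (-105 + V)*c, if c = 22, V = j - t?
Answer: -2882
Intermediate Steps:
V = -26 (V = -147 - 1*(-121) = -147 + 121 = -26)
(-105 + V)*c = (-105 - 26)*22 = -131*22 = -2882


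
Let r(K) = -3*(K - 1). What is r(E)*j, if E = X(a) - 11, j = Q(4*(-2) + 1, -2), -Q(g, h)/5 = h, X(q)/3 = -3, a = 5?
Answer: 630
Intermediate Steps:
X(q) = -9 (X(q) = 3*(-3) = -9)
Q(g, h) = -5*h
j = 10 (j = -5*(-2) = 10)
E = -20 (E = -9 - 11 = -20)
r(K) = 3 - 3*K (r(K) = -3*(-1 + K) = 3 - 3*K)
r(E)*j = (3 - 3*(-20))*10 = (3 + 60)*10 = 63*10 = 630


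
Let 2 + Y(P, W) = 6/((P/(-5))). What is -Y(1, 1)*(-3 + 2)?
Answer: -32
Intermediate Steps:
Y(P, W) = -2 - 30/P (Y(P, W) = -2 + 6/((P/(-5))) = -2 + 6/((P*(-⅕))) = -2 + 6/((-P/5)) = -2 + 6*(-5/P) = -2 - 30/P)
-Y(1, 1)*(-3 + 2) = -(-2 - 30/1)*(-3 + 2) = -(-2 - 30*1)*(-1) = -(-2 - 30)*(-1) = -(-32)*(-1) = -1*32 = -32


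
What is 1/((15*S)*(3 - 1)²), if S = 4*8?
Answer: 1/1920 ≈ 0.00052083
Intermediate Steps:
S = 32
1/((15*S)*(3 - 1)²) = 1/((15*32)*(3 - 1)²) = 1/(480*2²) = 1/(480*4) = 1/1920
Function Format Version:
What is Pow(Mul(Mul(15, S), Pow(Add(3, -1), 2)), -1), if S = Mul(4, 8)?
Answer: Rational(1, 1920) ≈ 0.00052083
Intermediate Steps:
S = 32
Pow(Mul(Mul(15, S), Pow(Add(3, -1), 2)), -1) = Pow(Mul(Mul(15, 32), Pow(Add(3, -1), 2)), -1) = Pow(Mul(480, Pow(2, 2)), -1) = Pow(Mul(480, 4), -1) = Pow(1920, -1) = Rational(1, 1920)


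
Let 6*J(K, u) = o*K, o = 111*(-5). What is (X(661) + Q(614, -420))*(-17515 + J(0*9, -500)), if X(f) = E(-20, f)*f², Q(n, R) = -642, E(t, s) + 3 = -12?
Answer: 114801314355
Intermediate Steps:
o = -555
E(t, s) = -15 (E(t, s) = -3 - 12 = -15)
J(K, u) = -185*K/2 (J(K, u) = (-555*K)/6 = -185*K/2)
X(f) = -15*f²
(X(661) + Q(614, -420))*(-17515 + J(0*9, -500)) = (-15*661² - 642)*(-17515 - 0*9) = (-15*436921 - 642)*(-17515 - 185/2*0) = (-6553815 - 642)*(-17515 + 0) = -6554457*(-17515) = 114801314355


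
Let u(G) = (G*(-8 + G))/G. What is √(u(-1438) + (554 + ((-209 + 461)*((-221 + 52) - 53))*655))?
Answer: 2*I*√9161053 ≈ 6053.4*I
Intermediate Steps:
u(G) = -8 + G
√(u(-1438) + (554 + ((-209 + 461)*((-221 + 52) - 53))*655)) = √((-8 - 1438) + (554 + ((-209 + 461)*((-221 + 52) - 53))*655)) = √(-1446 + (554 + (252*(-169 - 53))*655)) = √(-1446 + (554 + (252*(-222))*655)) = √(-1446 + (554 - 55944*655)) = √(-1446 + (554 - 36643320)) = √(-1446 - 36642766) = √(-36644212) = 2*I*√9161053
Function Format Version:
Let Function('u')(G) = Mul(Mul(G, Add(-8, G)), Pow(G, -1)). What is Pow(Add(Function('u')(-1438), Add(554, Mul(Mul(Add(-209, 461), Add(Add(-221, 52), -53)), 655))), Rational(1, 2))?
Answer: Mul(2, I, Pow(9161053, Rational(1, 2))) ≈ Mul(6053.4, I)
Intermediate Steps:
Function('u')(G) = Add(-8, G)
Pow(Add(Function('u')(-1438), Add(554, Mul(Mul(Add(-209, 461), Add(Add(-221, 52), -53)), 655))), Rational(1, 2)) = Pow(Add(Add(-8, -1438), Add(554, Mul(Mul(Add(-209, 461), Add(Add(-221, 52), -53)), 655))), Rational(1, 2)) = Pow(Add(-1446, Add(554, Mul(Mul(252, Add(-169, -53)), 655))), Rational(1, 2)) = Pow(Add(-1446, Add(554, Mul(Mul(252, -222), 655))), Rational(1, 2)) = Pow(Add(-1446, Add(554, Mul(-55944, 655))), Rational(1, 2)) = Pow(Add(-1446, Add(554, -36643320)), Rational(1, 2)) = Pow(Add(-1446, -36642766), Rational(1, 2)) = Pow(-36644212, Rational(1, 2)) = Mul(2, I, Pow(9161053, Rational(1, 2)))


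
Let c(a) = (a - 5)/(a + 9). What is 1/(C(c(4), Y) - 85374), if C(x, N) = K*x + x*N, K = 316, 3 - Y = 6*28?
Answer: -13/1110013 ≈ -1.1712e-5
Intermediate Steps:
c(a) = (-5 + a)/(9 + a)
Y = -165 (Y = 3 - 6*28 = 3 - 1*168 = 3 - 168 = -165)
C(x, N) = 316*x + N*x (C(x, N) = 316*x + x*N = 316*x + N*x)
1/(C(c(4), Y) - 85374) = 1/(((-5 + 4)/(9 + 4))*(316 - 165) - 85374) = 1/((-1/13)*151 - 85374) = 1/(((1/13)*(-1))*151 - 85374) = 1/(-1/13*151 - 85374) = 1/(-151/13 - 85374) = 1/(-1110013/13) = -13/1110013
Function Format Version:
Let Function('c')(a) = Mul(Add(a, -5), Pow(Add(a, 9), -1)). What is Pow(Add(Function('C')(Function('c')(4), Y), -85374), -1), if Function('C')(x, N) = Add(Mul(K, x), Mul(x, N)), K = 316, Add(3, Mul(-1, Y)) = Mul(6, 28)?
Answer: Rational(-13, 1110013) ≈ -1.1712e-5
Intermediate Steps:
Function('c')(a) = Mul(Pow(Add(9, a), -1), Add(-5, a)) (Function('c')(a) = Mul(Add(-5, a), Pow(Add(9, a), -1)) = Mul(Pow(Add(9, a), -1), Add(-5, a)))
Y = -165 (Y = Add(3, Mul(-1, Mul(6, 28))) = Add(3, Mul(-1, 168)) = Add(3, -168) = -165)
Function('C')(x, N) = Add(Mul(316, x), Mul(N, x)) (Function('C')(x, N) = Add(Mul(316, x), Mul(x, N)) = Add(Mul(316, x), Mul(N, x)))
Pow(Add(Function('C')(Function('c')(4), Y), -85374), -1) = Pow(Add(Mul(Mul(Pow(Add(9, 4), -1), Add(-5, 4)), Add(316, -165)), -85374), -1) = Pow(Add(Mul(Mul(Pow(13, -1), -1), 151), -85374), -1) = Pow(Add(Mul(Mul(Rational(1, 13), -1), 151), -85374), -1) = Pow(Add(Mul(Rational(-1, 13), 151), -85374), -1) = Pow(Add(Rational(-151, 13), -85374), -1) = Pow(Rational(-1110013, 13), -1) = Rational(-13, 1110013)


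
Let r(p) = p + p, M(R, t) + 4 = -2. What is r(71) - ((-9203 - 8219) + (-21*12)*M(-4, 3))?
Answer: 16052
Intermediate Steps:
M(R, t) = -6 (M(R, t) = -4 - 2 = -6)
r(p) = 2*p
r(71) - ((-9203 - 8219) + (-21*12)*M(-4, 3)) = 2*71 - ((-9203 - 8219) - 21*12*(-6)) = 142 - (-17422 - 252*(-6)) = 142 - (-17422 + 1512) = 142 - 1*(-15910) = 142 + 15910 = 16052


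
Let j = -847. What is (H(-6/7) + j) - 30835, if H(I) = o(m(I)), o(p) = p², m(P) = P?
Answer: -1552382/49 ≈ -31681.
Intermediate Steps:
H(I) = I²
(H(-6/7) + j) - 30835 = ((-6/7)² - 847) - 30835 = (36/49 - 847) - 30835 = -41467/49 - 30835 = -1552382/49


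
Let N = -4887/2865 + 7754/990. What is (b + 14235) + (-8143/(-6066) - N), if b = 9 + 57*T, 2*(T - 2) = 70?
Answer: 1041762752641/63723330 ≈ 16348.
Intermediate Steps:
T = 37 (T = 2 + (½)*70 = 2 + 35 = 37)
b = 2118 (b = 9 + 57*37 = 9 + 2109 = 2118)
N = 579236/94545 (N = -4887*1/2865 + 7754*(1/990) = -1629/955 + 3877/495 = 579236/94545 ≈ 6.1266)
(b + 14235) + (-8143/(-6066) - N) = (2118 + 14235) + (-8143/(-6066) - 1*579236/94545) = 16353 + (-8143*(-1/6066) - 579236/94545) = 16353 + (8143/6066 - 579236/94545) = 16353 - 304862849/63723330 = 1041762752641/63723330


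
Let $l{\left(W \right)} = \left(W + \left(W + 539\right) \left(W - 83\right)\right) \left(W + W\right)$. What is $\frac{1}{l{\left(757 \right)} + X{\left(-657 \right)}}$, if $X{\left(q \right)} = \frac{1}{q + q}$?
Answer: $\frac{1314}{1739251336355} \approx 7.555 \cdot 10^{-10}$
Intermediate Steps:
$X{\left(q \right)} = \frac{1}{2 q}$
$l{\left(W \right)} = 2 W \left(W + \left(-83 + W\right) \left(539 + W\right)\right)$ ($l{\left(W \right)} = \left(W + \left(539 + W\right) \left(-83 + W\right)\right) 2 W = \left(W + \left(-83 + W\right) \left(539 + W\right)\right) 2 W = 2 W \left(W + \left(-83 + W\right) \left(539 + W\right)\right)$)
$\frac{1}{l{\left(757 \right)} + X{\left(-657 \right)}} = \frac{1}{2 \cdot 757 \left(-44737 + 757^{2} + 457 \cdot 757\right) + \frac{1}{2 \left(-657\right)}} = \frac{1}{2 \cdot 757 \left(-44737 + 573049 + 345949\right) + \frac{1}{2} \left(- \frac{1}{657}\right)} = \frac{1}{2 \cdot 757 \cdot 874261 - \frac{1}{1314}} = \frac{1}{1323631154 - \frac{1}{1314}} = \frac{1}{\frac{1739251336355}{1314}} = \frac{1314}{1739251336355}$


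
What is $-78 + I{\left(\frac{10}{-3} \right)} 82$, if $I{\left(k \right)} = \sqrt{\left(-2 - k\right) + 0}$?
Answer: $-78 + \frac{164 \sqrt{3}}{3} \approx 16.685$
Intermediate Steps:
$I{\left(k \right)} = \sqrt{-2 - k}$
$-78 + I{\left(\frac{10}{-3} \right)} 82 = -78 + \sqrt{-2 - \frac{10}{-3}} \cdot 82 = -78 + \sqrt{-2 - 10 \left(- \frac{1}{3}\right)} 82 = -78 + \sqrt{-2 - - \frac{10}{3}} \cdot 82 = -78 + \sqrt{-2 + \frac{10}{3}} \cdot 82 = -78 + \sqrt{\frac{4}{3}} \cdot 82 = -78 + \frac{2 \sqrt{3}}{3} \cdot 82 = -78 + \frac{164 \sqrt{3}}{3}$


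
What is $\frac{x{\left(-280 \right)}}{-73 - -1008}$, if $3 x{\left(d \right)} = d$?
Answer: $- \frac{56}{561} \approx -0.099822$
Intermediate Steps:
$x{\left(d \right)} = \frac{d}{3}$
$\frac{x{\left(-280 \right)}}{-73 - -1008} = \frac{\frac{1}{3} \left(-280\right)}{-73 - -1008} = - \frac{280}{3 \left(-73 + 1008\right)} = - \frac{280}{3 \cdot 935} = \left(- \frac{280}{3}\right) \frac{1}{935} = - \frac{56}{561}$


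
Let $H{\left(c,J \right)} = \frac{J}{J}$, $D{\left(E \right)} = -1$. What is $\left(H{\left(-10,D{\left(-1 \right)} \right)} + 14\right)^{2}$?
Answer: $225$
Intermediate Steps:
$H{\left(c,J \right)} = 1$
$\left(H{\left(-10,D{\left(-1 \right)} \right)} + 14\right)^{2} = \left(1 + 14\right)^{2} = 15^{2} = 225$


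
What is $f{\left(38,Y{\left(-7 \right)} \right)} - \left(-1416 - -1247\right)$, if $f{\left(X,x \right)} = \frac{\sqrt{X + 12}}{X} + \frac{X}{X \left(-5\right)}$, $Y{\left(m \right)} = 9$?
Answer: $\frac{844}{5} + \frac{5 \sqrt{2}}{38} \approx 168.99$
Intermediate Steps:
$f{\left(X,x \right)} = - \frac{1}{5} + \frac{\sqrt{12 + X}}{X}$ ($f{\left(X,x \right)} = \frac{\sqrt{12 + X}}{X} + \frac{X}{\left(-5\right) X} = \frac{\sqrt{12 + X}}{X} + X \left(- \frac{1}{5 X}\right) = \frac{\sqrt{12 + X}}{X} - \frac{1}{5} = - \frac{1}{5} + \frac{\sqrt{12 + X}}{X}$)
$f{\left(38,Y{\left(-7 \right)} \right)} - \left(-1416 - -1247\right) = \frac{\sqrt{12 + 38} - \frac{38}{5}}{38} - \left(-1416 - -1247\right) = \frac{\sqrt{50} - \frac{38}{5}}{38} - \left(-1416 + 1247\right) = \frac{5 \sqrt{2} - \frac{38}{5}}{38} - -169 = \frac{- \frac{38}{5} + 5 \sqrt{2}}{38} + 169 = \left(- \frac{1}{5} + \frac{5 \sqrt{2}}{38}\right) + 169 = \frac{844}{5} + \frac{5 \sqrt{2}}{38}$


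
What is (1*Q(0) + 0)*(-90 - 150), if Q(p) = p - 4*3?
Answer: 2880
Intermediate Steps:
Q(p) = -12 + p (Q(p) = p - 12 = -12 + p)
(1*Q(0) + 0)*(-90 - 150) = (1*(-12 + 0) + 0)*(-90 - 150) = (1*(-12) + 0)*(-240) = (-12 + 0)*(-240) = -12*(-240) = 2880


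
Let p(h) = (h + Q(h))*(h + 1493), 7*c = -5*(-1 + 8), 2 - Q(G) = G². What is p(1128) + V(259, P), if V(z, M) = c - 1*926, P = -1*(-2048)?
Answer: -3331957665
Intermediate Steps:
Q(G) = 2 - G²
c = -5 (c = (-5*(-1 + 8))/7 = (-5*7)/7 = (⅐)*(-35) = -5)
P = 2048
V(z, M) = -931 (V(z, M) = -5 - 1*926 = -5 - 926 = -931)
p(h) = (1493 + h)*(2 + h - h²) (p(h) = (h + (2 - h²))*(h + 1493) = (2 + h - h²)*(1493 + h) = (1493 + h)*(2 + h - h²))
p(1128) + V(259, P) = (2986 - 1*1128³ - 1492*1128² + 1495*1128) - 931 = (2986 - 1*1435249152 - 1492*1272384 + 1686360) - 931 = (2986 - 1435249152 - 1898396928 + 1686360) - 931 = -3331956734 - 931 = -3331957665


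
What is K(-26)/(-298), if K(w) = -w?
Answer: -13/149 ≈ -0.087248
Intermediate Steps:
K(-26)/(-298) = -1*(-26)/(-298) = 26*(-1/298) = -13/149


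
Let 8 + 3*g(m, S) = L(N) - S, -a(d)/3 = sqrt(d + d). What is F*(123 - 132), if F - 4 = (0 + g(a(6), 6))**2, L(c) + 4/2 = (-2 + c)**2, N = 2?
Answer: -292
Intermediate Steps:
a(d) = -3*sqrt(2)*sqrt(d) (a(d) = -3*sqrt(d + d) = -3*sqrt(2)*sqrt(d))
L(c) = -2 + (-2 + c)**2
g(m, S) = -10/3 - S/3 (g(m, S) = -8/3 + ((-2 + (-2 + 2)**2) - S)/3 = -8/3 + ((-2 + 0**2) - S)/3 = -8/3 + ((-2 + 0) - S)/3 = -8/3 + (-2 - S)/3 = -8/3 + (-2/3 - S/3) = -10/3 - S/3)
F = 292/9 (F = 4 + (0 + (-10/3 - 1/3*6))**2 = 4 + (0 + (-10/3 - 2))**2 = 4 + (0 - 16/3)**2 = 4 + (-16/3)**2 = 4 + 256/9 = 292/9 ≈ 32.444)
F*(123 - 132) = 292*(123 - 132)/9 = (292/9)*(-9) = -292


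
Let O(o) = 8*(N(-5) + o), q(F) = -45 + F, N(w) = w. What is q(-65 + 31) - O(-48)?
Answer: 345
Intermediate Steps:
O(o) = -40 + 8*o (O(o) = 8*(-5 + o) = -40 + 8*o)
q(-65 + 31) - O(-48) = (-45 + (-65 + 31)) - (-40 + 8*(-48)) = (-45 - 34) - (-40 - 384) = -79 - 1*(-424) = -79 + 424 = 345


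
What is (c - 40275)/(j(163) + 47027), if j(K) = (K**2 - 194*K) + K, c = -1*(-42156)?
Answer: 1881/42137 ≈ 0.044640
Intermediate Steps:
c = 42156
j(K) = K**2 - 193*K
(c - 40275)/(j(163) + 47027) = (42156 - 40275)/(163*(-193 + 163) + 47027) = 1881/(163*(-30) + 47027) = 1881/(-4890 + 47027) = 1881/42137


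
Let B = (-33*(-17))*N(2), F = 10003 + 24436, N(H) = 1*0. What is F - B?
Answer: 34439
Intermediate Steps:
N(H) = 0
F = 34439
B = 0 (B = -33*(-17)*0 = 561*0 = 0)
F - B = 34439 - 1*0 = 34439 + 0 = 34439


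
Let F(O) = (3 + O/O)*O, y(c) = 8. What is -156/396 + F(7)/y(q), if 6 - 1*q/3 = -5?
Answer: 205/66 ≈ 3.1061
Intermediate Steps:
q = 33 (q = 18 - 3*(-5) = 18 + 15 = 33)
F(O) = 4*O (F(O) = (3 + 1)*O = 4*O)
-156/396 + F(7)/y(q) = -156/396 + (4*7)/8 = -156*1/396 + 28*(⅛) = -13/33 + 7/2 = 205/66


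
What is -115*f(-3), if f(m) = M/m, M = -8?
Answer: -920/3 ≈ -306.67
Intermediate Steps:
f(m) = -8/m
-115*f(-3) = -(-920)/(-3) = -(-920)*(-1)/3 = -115*8/3 = -920/3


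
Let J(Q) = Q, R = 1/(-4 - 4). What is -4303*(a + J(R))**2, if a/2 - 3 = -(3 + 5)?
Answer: -28231983/64 ≈ -4.4112e+5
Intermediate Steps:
R = -1/8 (R = 1/(-8) = -1/8 ≈ -0.12500)
a = -10 (a = 6 + 2*(-(3 + 5)) = 6 + 2*(-1*8) = 6 + 2*(-8) = 6 - 16 = -10)
-4303*(a + J(R))**2 = -4303*(-10 - 1/8)**2 = -4303*(-81/8)**2 = -4303*6561/64 = -28231983/64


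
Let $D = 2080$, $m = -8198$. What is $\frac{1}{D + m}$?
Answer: $- \frac{1}{6118} \approx -0.00016345$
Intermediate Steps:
$\frac{1}{D + m} = \frac{1}{2080 - 8198} = \frac{1}{-6118} = - \frac{1}{6118}$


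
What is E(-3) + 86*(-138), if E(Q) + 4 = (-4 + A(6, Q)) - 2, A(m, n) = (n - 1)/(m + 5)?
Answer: -130662/11 ≈ -11878.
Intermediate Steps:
A(m, n) = (-1 + n)/(5 + m)
E(Q) = -111/11 + Q/11 (E(Q) = -4 + ((-4 + (-1 + Q)/(5 + 6)) - 2) = -4 + ((-4 + (-1 + Q)/11) - 2) = -4 + ((-4 + (-1/11 + Q/11)) - 2) = -4 + ((-45/11 + Q/11) - 2) = -4 + (-67/11 + Q/11) = -111/11 + Q/11)
E(-3) + 86*(-138) = (-111/11 + (1/11)*(-3)) + 86*(-138) = (-111/11 - 3/11) - 11868 = -114/11 - 11868 = -130662/11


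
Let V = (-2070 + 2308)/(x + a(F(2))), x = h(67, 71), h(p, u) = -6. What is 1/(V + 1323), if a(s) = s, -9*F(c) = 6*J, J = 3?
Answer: 4/5173 ≈ 0.00077325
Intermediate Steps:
x = -6
F(c) = -2 (F(c) = -2*3/3 = -⅑*18 = -2)
V = -119/4 (V = (-2070 + 2308)/(-6 - 2) = 238/(-8) = 238*(-⅛) = -119/4 ≈ -29.750)
1/(V + 1323) = 1/(-119/4 + 1323) = 1/(5173/4) = 4/5173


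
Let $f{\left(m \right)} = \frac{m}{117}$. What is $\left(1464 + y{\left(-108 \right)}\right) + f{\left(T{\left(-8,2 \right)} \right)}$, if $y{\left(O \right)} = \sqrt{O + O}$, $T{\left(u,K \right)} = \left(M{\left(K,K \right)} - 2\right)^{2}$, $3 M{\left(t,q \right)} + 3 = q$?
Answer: $\frac{1541641}{1053} + 6 i \sqrt{6} \approx 1464.0 + 14.697 i$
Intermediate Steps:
$M{\left(t,q \right)} = -1 + \frac{q}{3}$
$T{\left(u,K \right)} = \left(-3 + \frac{K}{3}\right)^{2}$ ($T{\left(u,K \right)} = \left(\left(-1 + \frac{K}{3}\right) - 2\right)^{2} = \left(-3 + \frac{K}{3}\right)^{2}$)
$y{\left(O \right)} = \sqrt{2} \sqrt{O}$ ($y{\left(O \right)} = \sqrt{2 O} = \sqrt{2} \sqrt{O}$)
$f{\left(m \right)} = \frac{m}{117}$ ($f{\left(m \right)} = m \frac{1}{117} = \frac{m}{117}$)
$\left(1464 + y{\left(-108 \right)}\right) + f{\left(T{\left(-8,2 \right)} \right)} = \left(1464 + \sqrt{2} \sqrt{-108}\right) + \frac{\frac{1}{9} \left(-9 + 2\right)^{2}}{117} = \left(1464 + \sqrt{2} \cdot 6 i \sqrt{3}\right) + \frac{\frac{1}{9} \left(-7\right)^{2}}{117} = \left(1464 + 6 i \sqrt{6}\right) + \frac{\frac{1}{9} \cdot 49}{117} = \left(1464 + 6 i \sqrt{6}\right) + \frac{1}{117} \cdot \frac{49}{9} = \left(1464 + 6 i \sqrt{6}\right) + \frac{49}{1053} = \frac{1541641}{1053} + 6 i \sqrt{6}$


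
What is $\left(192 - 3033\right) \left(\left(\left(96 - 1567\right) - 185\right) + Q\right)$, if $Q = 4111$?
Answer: $-6974655$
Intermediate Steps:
$\left(192 - 3033\right) \left(\left(\left(96 - 1567\right) - 185\right) + Q\right) = \left(192 - 3033\right) \left(\left(\left(96 - 1567\right) - 185\right) + 4111\right) = - 2841 \left(\left(-1471 - 185\right) + 4111\right) = - 2841 \left(-1656 + 4111\right) = \left(-2841\right) 2455 = -6974655$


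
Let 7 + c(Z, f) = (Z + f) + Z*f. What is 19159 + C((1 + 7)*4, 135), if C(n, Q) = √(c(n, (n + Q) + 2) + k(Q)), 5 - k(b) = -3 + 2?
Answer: 19159 + 2*√1402 ≈ 19234.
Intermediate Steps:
k(b) = 6 (k(b) = 5 - (-3 + 2) = 5 - 1*(-1) = 5 + 1 = 6)
c(Z, f) = -7 + Z + f + Z*f (c(Z, f) = -7 + ((Z + f) + Z*f) = -7 + (Z + f + Z*f) = -7 + Z + f + Z*f)
C(n, Q) = √(1 + Q + 2*n + n*(2 + Q + n)) (C(n, Q) = √((-7 + n + ((n + Q) + 2) + n*((n + Q) + 2)) + 6) = √((-7 + n + ((Q + n) + 2) + n*((Q + n) + 2)) + 6) = √((-7 + n + (2 + Q + n) + n*(2 + Q + n)) + 6) = √((-5 + Q + 2*n + n*(2 + Q + n)) + 6) = √(1 + Q + 2*n + n*(2 + Q + n)))
19159 + C((1 + 7)*4, 135) = 19159 + √(1 + 135 + 2*((1 + 7)*4) + ((1 + 7)*4)*(2 + 135 + (1 + 7)*4)) = 19159 + √(1 + 135 + 2*(8*4) + (8*4)*(2 + 135 + 8*4)) = 19159 + √(1 + 135 + 2*32 + 32*(2 + 135 + 32)) = 19159 + √(1 + 135 + 64 + 32*169) = 19159 + √(1 + 135 + 64 + 5408) = 19159 + √5608 = 19159 + 2*√1402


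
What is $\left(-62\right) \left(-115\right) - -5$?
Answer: $7135$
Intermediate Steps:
$\left(-62\right) \left(-115\right) - -5 = 7130 + 5 = 7135$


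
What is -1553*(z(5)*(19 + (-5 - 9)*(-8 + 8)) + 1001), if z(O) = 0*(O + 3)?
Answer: -1554553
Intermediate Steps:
z(O) = 0 (z(O) = 0*(3 + O) = 0)
-1553*(z(5)*(19 + (-5 - 9)*(-8 + 8)) + 1001) = -1553*(0*(19 + (-5 - 9)*(-8 + 8)) + 1001) = -1553*(0*(19 - 14*0) + 1001) = -1553*(0*(19 + 0) + 1001) = -1553*(0*19 + 1001) = -1553*(0 + 1001) = -1553*1001 = -1554553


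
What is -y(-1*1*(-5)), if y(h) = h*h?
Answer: -25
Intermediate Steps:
y(h) = h²
-y(-1*1*(-5)) = -(-1*1*(-5))² = -(-1*(-5))² = -1*5² = -1*25 = -25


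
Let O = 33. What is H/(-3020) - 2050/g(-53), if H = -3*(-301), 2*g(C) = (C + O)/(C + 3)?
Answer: -30955903/3020 ≈ -10250.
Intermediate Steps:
g(C) = (33 + C)/(2*(3 + C)) (g(C) = ((C + 33)/(C + 3))/2 = ((33 + C)/(3 + C))/2 = (33 + C)/(2*(3 + C)))
H = 903
H/(-3020) - 2050/g(-53) = 903/(-3020) - 2050*2*(3 - 53)/(33 - 53) = 903*(-1/3020) - 2050/((½)*(-20)/(-50)) = -903/3020 - 2050/((½)*(-1/50)*(-20)) = -903/3020 - 2050/⅕ = -903/3020 - 2050*5 = -903/3020 - 10250 = -30955903/3020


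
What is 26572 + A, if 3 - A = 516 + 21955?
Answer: 4104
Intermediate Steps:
A = -22468 (A = 3 - (516 + 21955) = 3 - 1*22471 = 3 - 22471 = -22468)
26572 + A = 26572 - 22468 = 4104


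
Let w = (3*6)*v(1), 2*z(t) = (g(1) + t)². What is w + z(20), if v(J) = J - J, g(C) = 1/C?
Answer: 441/2 ≈ 220.50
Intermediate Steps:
v(J) = 0
z(t) = (1 + t)²/2 (z(t) = (1/1 + t)²/2 = (1 + t)²/2)
w = 0 (w = (3*6)*0 = 18*0 = 0)
w + z(20) = 0 + (1 + 20)²/2 = 0 + (½)*21² = 0 + (½)*441 = 0 + 441/2 = 441/2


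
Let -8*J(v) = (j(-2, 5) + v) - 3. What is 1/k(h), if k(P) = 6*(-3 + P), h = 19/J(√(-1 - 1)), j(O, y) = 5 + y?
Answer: (-√2 + 7*I)/(6*(-173*I + 3*√2)) ≈ -0.0067731 - 0.0011963*I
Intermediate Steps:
J(v) = -7/8 - v/8 (J(v) = -(((5 + 5) + v) - 3)/8 = -((10 + v) - 3)/8 = -(7 + v)/8 = -7/8 - v/8)
h = 19/(-7/8 - I*√2/8) (h = 19/(-7/8 - √(-1 - 1)/8) = 19/(-7/8 - I*√2/8) ≈ -20.863 + 4.2149*I)
k(P) = -18 + 6*P
1/k(h) = 1/(-18 + 6*(-1064/51 + 152*I*√2/51)) = 1/(-18 + (-2128/17 + 304*I*√2/17)) = 1/(-2434/17 + 304*I*√2/17)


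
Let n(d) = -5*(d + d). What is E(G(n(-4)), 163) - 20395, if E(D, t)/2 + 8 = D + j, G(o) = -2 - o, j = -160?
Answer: -20815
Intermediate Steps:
n(d) = -10*d
E(D, t) = -336 + 2*D (E(D, t) = -16 + 2*(D - 160) = -16 + 2*(-160 + D) = -16 + (-320 + 2*D) = -336 + 2*D)
E(G(n(-4)), 163) - 20395 = (-336 + 2*(-2 - (-10)*(-4))) - 20395 = (-336 + 2*(-2 - 1*40)) - 20395 = (-336 + 2*(-2 - 40)) - 20395 = (-336 + 2*(-42)) - 20395 = (-336 - 84) - 20395 = -420 - 20395 = -20815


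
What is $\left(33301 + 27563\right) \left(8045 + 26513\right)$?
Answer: $2103338112$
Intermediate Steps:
$\left(33301 + 27563\right) \left(8045 + 26513\right) = 60864 \cdot 34558 = 2103338112$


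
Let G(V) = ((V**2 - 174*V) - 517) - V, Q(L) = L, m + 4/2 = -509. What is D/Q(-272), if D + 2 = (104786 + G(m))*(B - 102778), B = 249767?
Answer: -66852802033/272 ≈ -2.4578e+8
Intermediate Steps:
m = -511 (m = -2 - 509 = -511)
G(V) = -517 + V**2 - 175*V (G(V) = (-517 + V**2 - 174*V) - V = -517 + V**2 - 175*V)
D = 66852802033 (D = -2 + (104786 + (-517 + (-511)**2 - 175*(-511)))*(249767 - 102778) = -2 + (104786 + (-517 + 261121 + 89425))*146989 = -2 + (104786 + 350029)*146989 = -2 + 454815*146989 = -2 + 66852802035 = 66852802033)
D/Q(-272) = 66852802033/(-272) = 66852802033*(-1/272) = -66852802033/272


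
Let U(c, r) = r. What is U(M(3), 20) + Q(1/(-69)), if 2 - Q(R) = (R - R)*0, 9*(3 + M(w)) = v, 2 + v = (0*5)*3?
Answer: 22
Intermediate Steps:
v = -2 (v = -2 + (0*5)*3 = -2 + 0*3 = -2 + 0 = -2)
M(w) = -29/9 (M(w) = -3 + (⅑)*(-2) = -3 - 2/9 = -29/9)
Q(R) = 2 (Q(R) = 2 - (R - R)*0 = 2 - 0*0 = 2 - 1*0 = 2 + 0 = 2)
U(M(3), 20) + Q(1/(-69)) = 20 + 2 = 22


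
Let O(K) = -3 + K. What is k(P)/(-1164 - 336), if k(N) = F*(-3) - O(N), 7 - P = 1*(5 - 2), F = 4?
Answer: 13/1500 ≈ 0.0086667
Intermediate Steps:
P = 4 (P = 7 - (5 - 2) = 7 - 3 = 4)
k(N) = -9 - N (k(N) = 4*(-3) - (-3 + N) = -12 + (3 - N) = -9 - N)
k(P)/(-1164 - 336) = (-9 - 1*4)/(-1164 - 336) = (-9 - 4)/(-1500) = -1/1500*(-13) = 13/1500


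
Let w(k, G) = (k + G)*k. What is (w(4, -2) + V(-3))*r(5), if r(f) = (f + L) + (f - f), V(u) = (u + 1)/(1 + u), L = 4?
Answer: 81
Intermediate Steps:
w(k, G) = k*(G + k) (w(k, G) = (G + k)*k = k*(G + k))
V(u) = 1 (V(u) = (1 + u)/(1 + u) = 1)
r(f) = 4 + f (r(f) = (f + 4) + (f - f) = (4 + f) + 0 = 4 + f)
(w(4, -2) + V(-3))*r(5) = (4*(-2 + 4) + 1)*(4 + 5) = (4*2 + 1)*9 = (8 + 1)*9 = 9*9 = 81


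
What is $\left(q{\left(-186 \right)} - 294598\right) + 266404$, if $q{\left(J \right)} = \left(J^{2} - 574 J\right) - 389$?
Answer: $112777$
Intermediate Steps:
$q{\left(J \right)} = -389 + J^{2} - 574 J$
$\left(q{\left(-186 \right)} - 294598\right) + 266404 = \left(\left(-389 + \left(-186\right)^{2} - -106764\right) - 294598\right) + 266404 = \left(\left(-389 + 34596 + 106764\right) - 294598\right) + 266404 = \left(140971 - 294598\right) + 266404 = -153627 + 266404 = 112777$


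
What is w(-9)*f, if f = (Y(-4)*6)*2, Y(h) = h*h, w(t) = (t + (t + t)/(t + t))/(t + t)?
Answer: 256/3 ≈ 85.333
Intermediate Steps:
w(t) = (1 + t)/(2*t) (w(t) = (t + (2*t)/((2*t)))/((2*t)) = (t + (2*t)*(1/(2*t)))*(1/(2*t)) = (t + 1)*(1/(2*t)) = (1 + t)*(1/(2*t)) = (1 + t)/(2*t))
Y(h) = h²
f = 192 (f = ((-4)²*6)*2 = (16*6)*2 = 96*2 = 192)
w(-9)*f = ((½)*(1 - 9)/(-9))*192 = ((½)*(-⅑)*(-8))*192 = (4/9)*192 = 256/3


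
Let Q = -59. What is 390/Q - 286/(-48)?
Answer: -923/1416 ≈ -0.65184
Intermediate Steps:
390/Q - 286/(-48) = 390/(-59) - 286/(-48) = 390*(-1/59) - 286*(-1/48) = -390/59 + 143/24 = -923/1416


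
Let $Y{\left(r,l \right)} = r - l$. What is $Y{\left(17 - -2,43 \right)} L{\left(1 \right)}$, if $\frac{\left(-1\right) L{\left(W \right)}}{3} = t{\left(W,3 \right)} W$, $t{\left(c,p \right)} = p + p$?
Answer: $432$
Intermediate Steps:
$t{\left(c,p \right)} = 2 p$
$L{\left(W \right)} = - 18 W$ ($L{\left(W \right)} = - 3 \cdot 2 \cdot 3 W = - 3 \cdot 6 W = - 18 W$)
$Y{\left(17 - -2,43 \right)} L{\left(1 \right)} = \left(\left(17 - -2\right) - 43\right) \left(\left(-18\right) 1\right) = \left(\left(17 + 2\right) - 43\right) \left(-18\right) = \left(19 - 43\right) \left(-18\right) = \left(-24\right) \left(-18\right) = 432$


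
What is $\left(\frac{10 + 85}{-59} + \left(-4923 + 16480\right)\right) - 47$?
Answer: $\frac{678995}{59} \approx 11508.0$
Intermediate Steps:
$\left(\frac{10 + 85}{-59} + \left(-4923 + 16480\right)\right) - 47 = \left(95 \left(- \frac{1}{59}\right) + 11557\right) - 47 = \left(- \frac{95}{59} + 11557\right) - 47 = \frac{681768}{59} - 47 = \frac{678995}{59}$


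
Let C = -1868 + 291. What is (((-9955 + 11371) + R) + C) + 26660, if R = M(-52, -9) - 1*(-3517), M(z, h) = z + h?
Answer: 29955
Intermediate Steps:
C = -1577
M(z, h) = h + z
R = 3456 (R = (-9 - 52) - 1*(-3517) = -61 + 3517 = 3456)
(((-9955 + 11371) + R) + C) + 26660 = (((-9955 + 11371) + 3456) - 1577) + 26660 = ((1416 + 3456) - 1577) + 26660 = (4872 - 1577) + 26660 = 3295 + 26660 = 29955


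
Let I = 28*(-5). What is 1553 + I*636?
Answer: -87487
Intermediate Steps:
I = -140
1553 + I*636 = 1553 - 140*636 = 1553 - 89040 = -87487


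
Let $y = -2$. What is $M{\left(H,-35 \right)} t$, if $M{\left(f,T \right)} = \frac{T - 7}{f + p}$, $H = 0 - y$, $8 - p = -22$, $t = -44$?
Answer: $\frac{231}{4} \approx 57.75$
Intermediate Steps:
$p = 30$ ($p = 8 - -22 = 8 + 22 = 30$)
$H = 2$ ($H = 0 - -2 = 0 + 2 = 2$)
$M{\left(f,T \right)} = \frac{-7 + T}{30 + f}$ ($M{\left(f,T \right)} = \frac{T - 7}{f + 30} = \frac{-7 + T}{30 + f}$)
$M{\left(H,-35 \right)} t = \frac{-7 - 35}{30 + 2} \left(-44\right) = \frac{1}{32} \left(-42\right) \left(-44\right) = \left(- \frac{21}{16}\right) \left(-44\right) = \frac{231}{4}$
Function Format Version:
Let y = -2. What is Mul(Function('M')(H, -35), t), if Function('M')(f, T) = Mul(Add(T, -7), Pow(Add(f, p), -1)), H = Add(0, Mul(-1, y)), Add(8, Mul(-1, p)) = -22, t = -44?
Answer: Rational(231, 4) ≈ 57.750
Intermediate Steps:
p = 30 (p = Add(8, Mul(-1, -22)) = Add(8, 22) = 30)
H = 2 (H = Add(0, Mul(-1, -2)) = Add(0, 2) = 2)
Function('M')(f, T) = Mul(Pow(Add(30, f), -1), Add(-7, T)) (Function('M')(f, T) = Mul(Add(T, -7), Pow(Add(f, 30), -1)) = Mul(Add(-7, T), Pow(Add(30, f), -1)) = Mul(Pow(Add(30, f), -1), Add(-7, T)))
Mul(Function('M')(H, -35), t) = Mul(Mul(Pow(Add(30, 2), -1), Add(-7, -35)), -44) = Mul(Mul(Pow(32, -1), -42), -44) = Mul(Mul(Rational(1, 32), -42), -44) = Mul(Rational(-21, 16), -44) = Rational(231, 4)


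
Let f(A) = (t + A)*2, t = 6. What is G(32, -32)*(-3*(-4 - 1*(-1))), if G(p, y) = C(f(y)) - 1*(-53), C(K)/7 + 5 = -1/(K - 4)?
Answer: 1305/8 ≈ 163.13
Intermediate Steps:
f(A) = 12 + 2*A (f(A) = (6 + A)*2 = 12 + 2*A)
C(K) = -35 - 7/(-4 + K) (C(K) = -35 + 7*(-1/(K - 4)) = -35 + 7*(-1/(-4 + K)) = -35 - 7/(-4 + K))
G(p, y) = 53 + 7*(-41 - 10*y)/(8 + 2*y) (G(p, y) = 7*(19 - 5*(12 + 2*y))/(-4 + (12 + 2*y)) - 1*(-53) = 7*(19 + (-60 - 10*y))/(8 + 2*y) + 53 = 7*(-41 - 10*y)/(8 + 2*y) + 53 = 53 + 7*(-41 - 10*y)/(8 + 2*y))
G(32, -32)*(-3*(-4 - 1*(-1))) = ((137 + 36*(-32))/(2*(4 - 32)))*(-3*(-4 - 1*(-1))) = ((½)*(137 - 1152)/(-28))*(-3*(-4 + 1)) = ((½)*(-1/28)*(-1015))*(-3*(-3)) = (145/8)*9 = 1305/8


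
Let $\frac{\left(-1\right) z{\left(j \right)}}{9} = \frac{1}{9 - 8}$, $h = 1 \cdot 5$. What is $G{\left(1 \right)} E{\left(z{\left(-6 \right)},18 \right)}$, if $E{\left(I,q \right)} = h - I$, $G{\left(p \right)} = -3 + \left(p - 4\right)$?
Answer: $-84$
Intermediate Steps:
$G{\left(p \right)} = -7 + p$ ($G{\left(p \right)} = -3 + \left(-4 + p\right) = -7 + p$)
$h = 5$
$z{\left(j \right)} = -9$ ($z{\left(j \right)} = - \frac{9}{9 - 8} = - \frac{9}{1} = \left(-9\right) 1 = -9$)
$E{\left(I,q \right)} = 5 - I$
$G{\left(1 \right)} E{\left(z{\left(-6 \right)},18 \right)} = \left(-7 + 1\right) \left(5 - -9\right) = - 6 \left(5 + 9\right) = \left(-6\right) 14 = -84$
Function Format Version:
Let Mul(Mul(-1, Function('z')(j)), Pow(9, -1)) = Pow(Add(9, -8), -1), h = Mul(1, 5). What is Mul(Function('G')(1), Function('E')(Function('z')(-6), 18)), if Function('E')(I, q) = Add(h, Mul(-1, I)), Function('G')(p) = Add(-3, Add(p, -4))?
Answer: -84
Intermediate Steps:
Function('G')(p) = Add(-7, p) (Function('G')(p) = Add(-3, Add(-4, p)) = Add(-7, p))
h = 5
Function('z')(j) = -9 (Function('z')(j) = Mul(-9, Pow(Add(9, -8), -1)) = Mul(-9, Pow(1, -1)) = Mul(-9, 1) = -9)
Function('E')(I, q) = Add(5, Mul(-1, I))
Mul(Function('G')(1), Function('E')(Function('z')(-6), 18)) = Mul(Add(-7, 1), Add(5, Mul(-1, -9))) = Mul(-6, Add(5, 9)) = Mul(-6, 14) = -84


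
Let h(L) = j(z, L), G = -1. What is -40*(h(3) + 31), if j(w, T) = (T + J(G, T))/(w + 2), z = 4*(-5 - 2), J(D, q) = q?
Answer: -16000/13 ≈ -1230.8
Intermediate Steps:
z = -28 (z = 4*(-7) = -28)
j(w, T) = 2*T/(2 + w) (j(w, T) = (T + T)/(w + 2) = (2*T)/(2 + w) = 2*T/(2 + w))
h(L) = -L/13 (h(L) = 2*L/(2 - 28) = 2*L/(-26) = 2*L*(-1/26) = -L/13)
-40*(h(3) + 31) = -40*(-1/13*3 + 31) = -40*(-3/13 + 31) = -40*400/13 = -16000/13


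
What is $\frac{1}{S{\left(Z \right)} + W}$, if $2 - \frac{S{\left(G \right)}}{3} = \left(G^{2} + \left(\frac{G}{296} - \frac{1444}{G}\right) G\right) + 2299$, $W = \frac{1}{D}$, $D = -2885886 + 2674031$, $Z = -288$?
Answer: $- \frac{7838635}{1977151829242} \approx -3.9646 \cdot 10^{-6}$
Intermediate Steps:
$D = -211855$
$W = - \frac{1}{211855}$ ($W = \frac{1}{-211855} = - \frac{1}{211855} \approx -4.7202 \cdot 10^{-6}$)
$S{\left(G \right)} = -6891 - 3 G^{2} - 3 G \left(- \frac{1444}{G} + \frac{G}{296}\right)$ ($S{\left(G \right)} = 6 - 3 \left(\left(G^{2} + \left(\frac{G}{296} - \frac{1444}{G}\right) G\right) + 2299\right) = 6 - 3 \left(\left(G^{2} + \left(- \frac{1444}{G} + \frac{G}{296}\right) G\right) + 2299\right) = 6 - 3 \left(\left(G^{2} + G \left(- \frac{1444}{G} + \frac{G}{296}\right)\right) + 2299\right) = 6 - 3 \left(2299 + G^{2} + G \left(- \frac{1444}{G} + \frac{G}{296}\right)\right) = 6 - \left(6897 + 3 G^{2} + 3 G \left(- \frac{1444}{G} + \frac{G}{296}\right)\right) = -6891 - 3 G^{2} - 3 G \left(- \frac{1444}{G} + \frac{G}{296}\right)$)
$\frac{1}{S{\left(Z \right)} + W} = \frac{1}{\left(-2559 - \frac{891 \left(-288\right)^{2}}{296}\right) - \frac{1}{211855}} = \frac{1}{\left(-2559 - \frac{9237888}{37}\right) - \frac{1}{211855}} = \frac{1}{- \frac{9332571}{37} - \frac{1}{211855}} = \frac{1}{- \frac{1977151829242}{7838635}} = - \frac{7838635}{1977151829242}$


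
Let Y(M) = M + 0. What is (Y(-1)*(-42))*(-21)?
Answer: -882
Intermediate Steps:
Y(M) = M
(Y(-1)*(-42))*(-21) = -1*(-42)*(-21) = 42*(-21) = -882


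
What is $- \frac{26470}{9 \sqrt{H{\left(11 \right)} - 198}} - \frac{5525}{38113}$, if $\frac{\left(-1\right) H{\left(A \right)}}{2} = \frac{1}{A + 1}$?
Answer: $- \frac{5525}{38113} + \frac{26470 i \sqrt{7134}}{10701} \approx -0.14496 + 208.93 i$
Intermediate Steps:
$H{\left(A \right)} = - \frac{2}{1 + A}$ ($H{\left(A \right)} = - \frac{2}{A + 1} = - \frac{2}{1 + A}$)
$- \frac{26470}{9 \sqrt{H{\left(11 \right)} - 198}} - \frac{5525}{38113} = - \frac{26470}{9 \sqrt{- \frac{2}{1 + 11} - 198}} - \frac{5525}{38113} = - \frac{26470}{9 \sqrt{- \frac{2}{12} - 198}} - \frac{5525}{38113} = - \frac{26470}{9 \sqrt{\left(-2\right) \frac{1}{12} - 198}} - \frac{5525}{38113} = - \frac{26470}{9 \sqrt{- \frac{1}{6} - 198}} - \frac{5525}{38113} = - \frac{26470}{9 \sqrt{- \frac{1189}{6}}} - \frac{5525}{38113} = - \frac{26470}{9 \frac{i \sqrt{7134}}{6}} - \frac{5525}{38113} = - \frac{26470}{\frac{3}{2} i \sqrt{7134}} - \frac{5525}{38113} = - 26470 \left(- \frac{i \sqrt{7134}}{10701}\right) - \frac{5525}{38113} = \frac{26470 i \sqrt{7134}}{10701} - \frac{5525}{38113} = - \frac{5525}{38113} + \frac{26470 i \sqrt{7134}}{10701}$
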